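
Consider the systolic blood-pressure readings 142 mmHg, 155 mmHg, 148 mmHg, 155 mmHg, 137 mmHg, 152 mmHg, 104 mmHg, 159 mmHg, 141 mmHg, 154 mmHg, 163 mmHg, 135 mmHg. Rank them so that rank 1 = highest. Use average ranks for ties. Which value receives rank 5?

154

Sorted (descending): 163, 159, 155, 155, 154, 152, 148, 142, 141, 137, 135, 104
The 2 values of 155 occupy positions 3–4 → average rank (3+4)/2 = 3.5.
Rank 5 → value 154.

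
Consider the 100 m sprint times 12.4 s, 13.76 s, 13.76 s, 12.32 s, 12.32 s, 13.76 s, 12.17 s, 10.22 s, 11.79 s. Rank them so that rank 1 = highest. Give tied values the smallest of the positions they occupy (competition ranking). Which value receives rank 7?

12.17

Sorted (descending): 13.76, 13.76, 13.76, 12.4, 12.32, 12.32, 12.17, 11.79, 10.22
The 3 values of 13.76 occupy positions 1–3 → each gets rank 1.
The 2 values of 12.32 occupy positions 5–6 → each gets rank 5.
Rank 7 → value 12.17.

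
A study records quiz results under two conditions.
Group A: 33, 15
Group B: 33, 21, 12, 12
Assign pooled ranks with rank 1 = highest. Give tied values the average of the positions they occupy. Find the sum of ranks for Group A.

5.5

Sorted (descending): 33, 33, 21, 15, 12, 12
The 2 values of 33 occupy positions 1–2 → average rank (1+2)/2 = 1.5.
The 2 values of 12 occupy positions 5–6 → average rank (5+6)/2 = 5.5.
Group A values → pooled ranks: 33→1.5, 15→4
Rank sum = 1.5 + 4 = 5.5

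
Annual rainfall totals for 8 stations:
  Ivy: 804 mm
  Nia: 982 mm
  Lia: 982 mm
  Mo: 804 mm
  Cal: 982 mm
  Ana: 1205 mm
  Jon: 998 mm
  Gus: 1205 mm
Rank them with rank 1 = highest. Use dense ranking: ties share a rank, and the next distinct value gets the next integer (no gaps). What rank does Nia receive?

Sorted (descending): 1205, 1205, 998, 982, 982, 982, 804, 804
The 2 values of 1205 share dense rank 1.
The 3 values of 982 share dense rank 3.
The 2 values of 804 share dense rank 4.
Remaining distinct values take the next consecutive integers.
Nia has value 982 mm → rank 3.

3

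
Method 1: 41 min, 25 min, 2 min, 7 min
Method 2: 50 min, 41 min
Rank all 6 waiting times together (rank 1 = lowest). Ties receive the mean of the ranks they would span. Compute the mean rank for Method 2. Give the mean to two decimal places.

Sorted (ascending): 2, 7, 25, 41, 41, 50
The 2 values of 41 occupy positions 4–5 → average rank (4+5)/2 = 4.5.
Method 2 values → pooled ranks: 50→6, 41→4.5
Mean rank = (6 + 4.5) / 2 = 5.25

5.25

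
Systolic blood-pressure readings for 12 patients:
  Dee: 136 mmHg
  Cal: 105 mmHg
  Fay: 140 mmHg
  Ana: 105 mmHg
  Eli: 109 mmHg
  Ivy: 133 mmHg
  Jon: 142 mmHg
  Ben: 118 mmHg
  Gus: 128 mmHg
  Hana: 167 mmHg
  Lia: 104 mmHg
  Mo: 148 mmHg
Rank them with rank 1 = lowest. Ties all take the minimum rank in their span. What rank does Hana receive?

12

Sorted (ascending): 104, 105, 105, 109, 118, 128, 133, 136, 140, 142, 148, 167
The 2 values of 105 occupy positions 2–3 → each gets rank 2.
Hana has value 167 mmHg → rank 12.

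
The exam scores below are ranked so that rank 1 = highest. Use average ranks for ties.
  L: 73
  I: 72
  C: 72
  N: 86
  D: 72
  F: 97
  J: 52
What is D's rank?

Sorted (descending): 97, 86, 73, 72, 72, 72, 52
The 3 values of 72 occupy positions 4–6 → average rank 5.
D has value 72 → rank 5.

5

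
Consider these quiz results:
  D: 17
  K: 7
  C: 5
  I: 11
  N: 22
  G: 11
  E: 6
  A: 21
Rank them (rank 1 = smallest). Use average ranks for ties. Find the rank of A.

Sorted (ascending): 5, 6, 7, 11, 11, 17, 21, 22
The 2 values of 11 occupy positions 4–5 → average rank (4+5)/2 = 4.5.
A has value 21 → rank 7.

7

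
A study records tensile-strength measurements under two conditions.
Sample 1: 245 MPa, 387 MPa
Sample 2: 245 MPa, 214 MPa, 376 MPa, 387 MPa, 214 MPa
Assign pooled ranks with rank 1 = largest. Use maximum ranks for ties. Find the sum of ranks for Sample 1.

7

Sorted (descending): 387, 387, 376, 245, 245, 214, 214
The 2 values of 387 occupy positions 1–2 → each gets rank 2.
The 2 values of 245 occupy positions 4–5 → each gets rank 5.
The 2 values of 214 occupy positions 6–7 → each gets rank 7.
Sample 1 values → pooled ranks: 245→5, 387→2
Rank sum = 5 + 2 = 7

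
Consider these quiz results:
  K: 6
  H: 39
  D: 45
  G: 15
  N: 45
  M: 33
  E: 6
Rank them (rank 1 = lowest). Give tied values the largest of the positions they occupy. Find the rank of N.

7

Sorted (ascending): 6, 6, 15, 33, 39, 45, 45
The 2 values of 6 occupy positions 1–2 → each gets rank 2.
The 2 values of 45 occupy positions 6–7 → each gets rank 7.
N has value 45 → rank 7.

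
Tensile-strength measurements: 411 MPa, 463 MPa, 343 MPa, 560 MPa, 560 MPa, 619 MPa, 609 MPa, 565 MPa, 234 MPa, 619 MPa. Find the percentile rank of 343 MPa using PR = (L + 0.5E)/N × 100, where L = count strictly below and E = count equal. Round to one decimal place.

15.0

N = 10.
Strictly below 343: 1. Equal to 343: 1.
PR = (1 + 0.5·1)/10 × 100 = 15.0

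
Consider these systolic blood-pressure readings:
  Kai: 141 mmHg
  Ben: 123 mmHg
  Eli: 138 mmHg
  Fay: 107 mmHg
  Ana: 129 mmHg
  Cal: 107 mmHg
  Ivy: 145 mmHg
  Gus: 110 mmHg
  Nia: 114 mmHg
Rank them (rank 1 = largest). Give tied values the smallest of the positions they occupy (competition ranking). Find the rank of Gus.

Sorted (descending): 145, 141, 138, 129, 123, 114, 110, 107, 107
The 2 values of 107 occupy positions 8–9 → each gets rank 8.
Gus has value 110 mmHg → rank 7.

7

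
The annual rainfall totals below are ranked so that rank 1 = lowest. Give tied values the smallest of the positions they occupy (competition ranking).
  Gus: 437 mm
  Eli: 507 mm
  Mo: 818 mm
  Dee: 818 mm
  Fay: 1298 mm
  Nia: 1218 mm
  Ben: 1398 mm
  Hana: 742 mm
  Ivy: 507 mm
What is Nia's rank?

7

Sorted (ascending): 437, 507, 507, 742, 818, 818, 1218, 1298, 1398
The 2 values of 507 occupy positions 2–3 → each gets rank 2.
The 2 values of 818 occupy positions 5–6 → each gets rank 5.
Nia has value 1218 mm → rank 7.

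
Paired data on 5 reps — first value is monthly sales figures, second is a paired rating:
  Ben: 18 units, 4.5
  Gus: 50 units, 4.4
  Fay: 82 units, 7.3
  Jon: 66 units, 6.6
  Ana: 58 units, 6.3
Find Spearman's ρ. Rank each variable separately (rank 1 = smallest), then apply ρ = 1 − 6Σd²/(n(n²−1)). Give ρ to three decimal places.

Ranks of variable 1: 1, 2, 5, 4, 3
Ranks of variable 2: 2, 1, 5, 4, 3
d = r₁ − r₂: -1, 1, 0, 0, 0
d²: 1, 1, 0, 0, 0; Σd² = 2
ρ = 1 − 6·2/(5·24) = 1 − 12/120 = 0.900

0.900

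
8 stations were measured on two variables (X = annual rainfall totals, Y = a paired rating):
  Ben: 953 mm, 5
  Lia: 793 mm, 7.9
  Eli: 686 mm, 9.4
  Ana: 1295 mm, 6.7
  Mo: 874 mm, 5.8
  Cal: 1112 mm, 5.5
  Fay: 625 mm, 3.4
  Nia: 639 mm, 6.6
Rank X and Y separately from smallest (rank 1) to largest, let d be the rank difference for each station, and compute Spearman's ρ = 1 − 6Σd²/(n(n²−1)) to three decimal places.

0.048

Ranks of variable 1: 6, 4, 3, 8, 5, 7, 1, 2
Ranks of variable 2: 2, 7, 8, 6, 4, 3, 1, 5
d = r₁ − r₂: 4, -3, -5, 2, 1, 4, 0, -3
d²: 16, 9, 25, 4, 1, 16, 0, 9; Σd² = 80
ρ = 1 − 6·80/(8·63) = 1 − 480/504 = 0.048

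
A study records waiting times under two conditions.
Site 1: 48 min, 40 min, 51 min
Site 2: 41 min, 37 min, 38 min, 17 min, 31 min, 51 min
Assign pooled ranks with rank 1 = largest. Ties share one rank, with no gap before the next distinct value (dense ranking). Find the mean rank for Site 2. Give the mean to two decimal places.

5.00

Sorted (descending): 51, 51, 48, 41, 40, 38, 37, 31, 17
The 2 values of 51 share dense rank 1.
Remaining distinct values take the next consecutive integers.
Site 2 values → pooled ranks: 41→3, 37→6, 38→5, 17→8, 31→7, 51→1
Mean rank = (3 + 6 + 5 + 8 + 7 + 1) / 6 = 5.00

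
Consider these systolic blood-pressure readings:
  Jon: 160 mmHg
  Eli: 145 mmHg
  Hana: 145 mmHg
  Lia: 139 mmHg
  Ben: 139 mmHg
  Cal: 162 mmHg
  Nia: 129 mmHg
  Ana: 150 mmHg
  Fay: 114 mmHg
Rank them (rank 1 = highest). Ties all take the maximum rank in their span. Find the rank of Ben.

Sorted (descending): 162, 160, 150, 145, 145, 139, 139, 129, 114
The 2 values of 145 occupy positions 4–5 → each gets rank 5.
The 2 values of 139 occupy positions 6–7 → each gets rank 7.
Ben has value 139 mmHg → rank 7.

7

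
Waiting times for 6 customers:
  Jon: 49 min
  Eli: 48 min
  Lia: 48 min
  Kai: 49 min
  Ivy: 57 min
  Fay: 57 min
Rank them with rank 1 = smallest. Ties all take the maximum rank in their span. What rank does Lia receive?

2

Sorted (ascending): 48, 48, 49, 49, 57, 57
The 2 values of 48 occupy positions 1–2 → each gets rank 2.
The 2 values of 49 occupy positions 3–4 → each gets rank 4.
The 2 values of 57 occupy positions 5–6 → each gets rank 6.
Lia has value 48 min → rank 2.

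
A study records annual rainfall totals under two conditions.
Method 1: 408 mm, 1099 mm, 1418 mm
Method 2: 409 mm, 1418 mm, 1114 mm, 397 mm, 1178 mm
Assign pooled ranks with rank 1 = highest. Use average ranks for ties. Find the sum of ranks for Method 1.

Sorted (descending): 1418, 1418, 1178, 1114, 1099, 409, 408, 397
The 2 values of 1418 occupy positions 1–2 → average rank (1+2)/2 = 1.5.
Method 1 values → pooled ranks: 408→7, 1099→5, 1418→1.5
Rank sum = 7 + 5 + 1.5 = 13.5

13.5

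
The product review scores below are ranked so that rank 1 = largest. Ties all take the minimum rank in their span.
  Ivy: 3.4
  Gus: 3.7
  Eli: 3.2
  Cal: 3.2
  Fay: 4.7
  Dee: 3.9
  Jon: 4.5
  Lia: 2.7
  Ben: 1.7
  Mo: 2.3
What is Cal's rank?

6

Sorted (descending): 4.7, 4.5, 3.9, 3.7, 3.4, 3.2, 3.2, 2.7, 2.3, 1.7
The 2 values of 3.2 occupy positions 6–7 → each gets rank 6.
Cal has value 3.2 → rank 6.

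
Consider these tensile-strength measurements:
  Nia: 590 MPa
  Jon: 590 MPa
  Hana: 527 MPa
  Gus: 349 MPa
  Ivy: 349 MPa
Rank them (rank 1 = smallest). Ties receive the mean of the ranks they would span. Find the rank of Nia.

Sorted (ascending): 349, 349, 527, 590, 590
The 2 values of 349 occupy positions 1–2 → average rank (1+2)/2 = 1.5.
The 2 values of 590 occupy positions 4–5 → average rank (4+5)/2 = 4.5.
Nia has value 590 MPa → rank 4.5.

4.5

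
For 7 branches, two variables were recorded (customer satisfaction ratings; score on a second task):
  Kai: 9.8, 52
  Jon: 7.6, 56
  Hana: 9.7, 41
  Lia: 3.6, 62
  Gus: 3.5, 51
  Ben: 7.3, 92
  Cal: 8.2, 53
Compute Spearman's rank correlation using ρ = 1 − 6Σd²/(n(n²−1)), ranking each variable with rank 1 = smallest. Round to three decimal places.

-0.357

Ranks of variable 1: 7, 4, 6, 2, 1, 3, 5
Ranks of variable 2: 3, 5, 1, 6, 2, 7, 4
d = r₁ − r₂: 4, -1, 5, -4, -1, -4, 1
d²: 16, 1, 25, 16, 1, 16, 1; Σd² = 76
ρ = 1 − 6·76/(7·48) = 1 − 456/336 = -0.357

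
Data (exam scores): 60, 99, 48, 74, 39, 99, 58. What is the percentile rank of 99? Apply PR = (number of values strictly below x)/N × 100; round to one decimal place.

71.4

N = 7.
Strictly below 99: 5. Equal to 99: 2.
PR = 5/7 × 100 = 71.4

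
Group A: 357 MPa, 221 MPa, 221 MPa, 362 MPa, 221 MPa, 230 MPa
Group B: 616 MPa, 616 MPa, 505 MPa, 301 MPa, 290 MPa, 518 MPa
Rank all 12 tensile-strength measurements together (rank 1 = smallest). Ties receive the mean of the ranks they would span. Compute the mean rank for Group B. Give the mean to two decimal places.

8.83

Sorted (ascending): 221, 221, 221, 230, 290, 301, 357, 362, 505, 518, 616, 616
The 3 values of 221 occupy positions 1–3 → average rank 2.
The 2 values of 616 occupy positions 11–12 → average rank (11+12)/2 = 11.5.
Group B values → pooled ranks: 616→11.5, 616→11.5, 505→9, 301→6, 290→5, 518→10
Mean rank = (11.5 + 11.5 + 9 + 6 + 5 + 10) / 6 = 8.83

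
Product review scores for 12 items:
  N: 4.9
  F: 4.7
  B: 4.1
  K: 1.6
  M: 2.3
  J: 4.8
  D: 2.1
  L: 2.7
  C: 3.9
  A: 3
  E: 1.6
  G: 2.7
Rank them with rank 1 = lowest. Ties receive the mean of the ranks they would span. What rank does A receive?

Sorted (ascending): 1.6, 1.6, 2.1, 2.3, 2.7, 2.7, 3, 3.9, 4.1, 4.7, 4.8, 4.9
The 2 values of 1.6 occupy positions 1–2 → average rank (1+2)/2 = 1.5.
The 2 values of 2.7 occupy positions 5–6 → average rank (5+6)/2 = 5.5.
A has value 3 → rank 7.

7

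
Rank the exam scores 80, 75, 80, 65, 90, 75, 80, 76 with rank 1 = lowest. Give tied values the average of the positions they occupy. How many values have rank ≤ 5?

4

Sorted (ascending): 65, 75, 75, 76, 80, 80, 80, 90
The 2 values of 75 occupy positions 2–3 → average rank (2+3)/2 = 2.5.
The 3 values of 80 occupy positions 5–7 → average rank 6.
Ranks ≤ 5: {1, 2.5, 2.5, 4} → 4 values.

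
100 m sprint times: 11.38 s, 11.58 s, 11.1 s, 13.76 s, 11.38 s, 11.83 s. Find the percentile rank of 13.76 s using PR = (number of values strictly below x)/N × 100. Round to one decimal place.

N = 6.
Strictly below 13.76: 5. Equal to 13.76: 1.
PR = 5/6 × 100 = 83.3

83.3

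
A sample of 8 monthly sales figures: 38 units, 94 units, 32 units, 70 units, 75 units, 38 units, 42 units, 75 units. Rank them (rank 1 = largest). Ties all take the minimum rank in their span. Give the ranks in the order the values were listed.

6, 1, 8, 4, 2, 6, 5, 2

Sorted (descending): 94, 75, 75, 70, 42, 38, 38, 32
The 2 values of 75 occupy positions 2–3 → each gets rank 2.
The 2 values of 38 occupy positions 6–7 → each gets rank 6.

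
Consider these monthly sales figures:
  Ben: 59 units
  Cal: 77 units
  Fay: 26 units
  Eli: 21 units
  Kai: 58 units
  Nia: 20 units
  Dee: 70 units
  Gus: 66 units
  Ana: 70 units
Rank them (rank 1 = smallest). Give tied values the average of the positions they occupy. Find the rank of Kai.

4

Sorted (ascending): 20, 21, 26, 58, 59, 66, 70, 70, 77
The 2 values of 70 occupy positions 7–8 → average rank (7+8)/2 = 7.5.
Kai has value 58 units → rank 4.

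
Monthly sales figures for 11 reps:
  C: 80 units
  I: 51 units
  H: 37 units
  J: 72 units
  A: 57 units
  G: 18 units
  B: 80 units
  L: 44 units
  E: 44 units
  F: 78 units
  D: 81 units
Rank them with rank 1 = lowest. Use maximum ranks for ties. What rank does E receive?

4

Sorted (ascending): 18, 37, 44, 44, 51, 57, 72, 78, 80, 80, 81
The 2 values of 44 occupy positions 3–4 → each gets rank 4.
The 2 values of 80 occupy positions 9–10 → each gets rank 10.
E has value 44 units → rank 4.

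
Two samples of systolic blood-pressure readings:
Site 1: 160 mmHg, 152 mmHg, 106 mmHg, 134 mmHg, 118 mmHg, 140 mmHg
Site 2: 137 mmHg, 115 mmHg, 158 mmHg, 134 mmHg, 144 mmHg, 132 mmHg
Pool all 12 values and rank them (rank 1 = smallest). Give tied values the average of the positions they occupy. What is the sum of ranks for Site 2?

Sorted (ascending): 106, 115, 118, 132, 134, 134, 137, 140, 144, 152, 158, 160
The 2 values of 134 occupy positions 5–6 → average rank (5+6)/2 = 5.5.
Site 2 values → pooled ranks: 137→7, 115→2, 158→11, 134→5.5, 144→9, 132→4
Rank sum = 7 + 2 + 11 + 5.5 + 9 + 4 = 38.5

38.5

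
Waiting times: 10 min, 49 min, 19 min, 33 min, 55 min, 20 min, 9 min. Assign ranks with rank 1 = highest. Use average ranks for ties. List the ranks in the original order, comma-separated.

Sorted (descending): 55, 49, 33, 20, 19, 10, 9
No ties — each value takes its position as its rank.

6, 2, 5, 3, 1, 4, 7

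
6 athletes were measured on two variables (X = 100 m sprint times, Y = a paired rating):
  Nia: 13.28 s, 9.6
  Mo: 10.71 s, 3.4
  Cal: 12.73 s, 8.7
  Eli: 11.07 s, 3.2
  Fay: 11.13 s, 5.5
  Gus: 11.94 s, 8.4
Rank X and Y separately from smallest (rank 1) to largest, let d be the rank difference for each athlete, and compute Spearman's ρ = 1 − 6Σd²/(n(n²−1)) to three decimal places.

Ranks of variable 1: 6, 1, 5, 2, 3, 4
Ranks of variable 2: 6, 2, 5, 1, 3, 4
d = r₁ − r₂: 0, -1, 0, 1, 0, 0
d²: 0, 1, 0, 1, 0, 0; Σd² = 2
ρ = 1 − 6·2/(6·35) = 1 − 12/210 = 0.943

0.943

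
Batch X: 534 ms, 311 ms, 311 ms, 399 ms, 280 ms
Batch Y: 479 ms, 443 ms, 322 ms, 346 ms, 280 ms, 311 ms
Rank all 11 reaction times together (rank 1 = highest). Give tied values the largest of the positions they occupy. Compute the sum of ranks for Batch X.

34

Sorted (descending): 534, 479, 443, 399, 346, 322, 311, 311, 311, 280, 280
The 3 values of 311 occupy positions 7–9 → each gets rank 9.
The 2 values of 280 occupy positions 10–11 → each gets rank 11.
Batch X values → pooled ranks: 534→1, 311→9, 311→9, 399→4, 280→11
Rank sum = 1 + 9 + 9 + 4 + 11 = 34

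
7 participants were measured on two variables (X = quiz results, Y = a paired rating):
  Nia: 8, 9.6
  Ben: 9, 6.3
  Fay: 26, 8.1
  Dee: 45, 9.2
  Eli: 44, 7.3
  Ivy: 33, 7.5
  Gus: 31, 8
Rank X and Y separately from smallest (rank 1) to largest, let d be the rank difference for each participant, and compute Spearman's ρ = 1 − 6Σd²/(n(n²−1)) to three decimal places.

-0.107

Ranks of variable 1: 1, 2, 3, 7, 6, 5, 4
Ranks of variable 2: 7, 1, 5, 6, 2, 3, 4
d = r₁ − r₂: -6, 1, -2, 1, 4, 2, 0
d²: 36, 1, 4, 1, 16, 4, 0; Σd² = 62
ρ = 1 − 6·62/(7·48) = 1 − 372/336 = -0.107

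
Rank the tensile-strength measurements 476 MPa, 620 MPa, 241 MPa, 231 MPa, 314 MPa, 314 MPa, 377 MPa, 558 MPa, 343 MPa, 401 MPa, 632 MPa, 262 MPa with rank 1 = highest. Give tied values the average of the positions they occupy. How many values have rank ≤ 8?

Sorted (descending): 632, 620, 558, 476, 401, 377, 343, 314, 314, 262, 241, 231
The 2 values of 314 occupy positions 8–9 → average rank (8+9)/2 = 8.5.
Ranks ≤ 8: {1, 2, 3, 4, 5, 6, 7} → 7 values.

7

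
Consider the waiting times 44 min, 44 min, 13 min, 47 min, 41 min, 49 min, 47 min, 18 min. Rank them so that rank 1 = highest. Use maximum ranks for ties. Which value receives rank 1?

49

Sorted (descending): 49, 47, 47, 44, 44, 41, 18, 13
The 2 values of 47 occupy positions 2–3 → each gets rank 3.
The 2 values of 44 occupy positions 4–5 → each gets rank 5.
Rank 1 → value 49.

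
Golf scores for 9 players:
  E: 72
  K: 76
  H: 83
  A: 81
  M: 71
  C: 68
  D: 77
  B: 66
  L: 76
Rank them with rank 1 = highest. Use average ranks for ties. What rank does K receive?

4.5

Sorted (descending): 83, 81, 77, 76, 76, 72, 71, 68, 66
The 2 values of 76 occupy positions 4–5 → average rank (4+5)/2 = 4.5.
K has value 76 → rank 4.5.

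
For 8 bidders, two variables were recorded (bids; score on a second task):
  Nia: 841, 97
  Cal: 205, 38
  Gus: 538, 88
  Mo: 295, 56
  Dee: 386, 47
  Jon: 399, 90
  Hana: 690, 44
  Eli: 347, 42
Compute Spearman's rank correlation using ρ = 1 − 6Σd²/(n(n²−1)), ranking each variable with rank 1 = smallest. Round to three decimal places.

Ranks of variable 1: 8, 1, 6, 2, 4, 5, 7, 3
Ranks of variable 2: 8, 1, 6, 5, 4, 7, 3, 2
d = r₁ − r₂: 0, 0, 0, -3, 0, -2, 4, 1
d²: 0, 0, 0, 9, 0, 4, 16, 1; Σd² = 30
ρ = 1 − 6·30/(8·63) = 1 − 180/504 = 0.643

0.643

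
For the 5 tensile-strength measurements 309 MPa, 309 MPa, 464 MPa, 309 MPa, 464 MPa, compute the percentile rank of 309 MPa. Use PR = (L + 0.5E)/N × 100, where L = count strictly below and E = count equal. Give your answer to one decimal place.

N = 5.
Strictly below 309: 0. Equal to 309: 3.
PR = (0 + 0.5·3)/5 × 100 = 30.0

30.0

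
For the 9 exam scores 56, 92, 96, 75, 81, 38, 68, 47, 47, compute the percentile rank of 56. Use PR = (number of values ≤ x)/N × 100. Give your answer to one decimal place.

44.4

N = 9.
Strictly below 56: 3. Equal to 56: 1.
PR = 4/9 × 100 = 44.4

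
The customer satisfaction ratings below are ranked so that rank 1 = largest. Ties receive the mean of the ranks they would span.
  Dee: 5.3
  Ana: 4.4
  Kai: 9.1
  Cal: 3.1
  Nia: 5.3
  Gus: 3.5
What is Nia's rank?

2.5

Sorted (descending): 9.1, 5.3, 5.3, 4.4, 3.5, 3.1
The 2 values of 5.3 occupy positions 2–3 → average rank (2+3)/2 = 2.5.
Nia has value 5.3 → rank 2.5.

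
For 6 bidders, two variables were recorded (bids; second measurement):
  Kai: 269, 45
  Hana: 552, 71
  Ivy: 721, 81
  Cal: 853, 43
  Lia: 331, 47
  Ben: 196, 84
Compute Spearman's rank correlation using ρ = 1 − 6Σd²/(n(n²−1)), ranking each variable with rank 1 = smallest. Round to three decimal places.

-0.429

Ranks of variable 1: 2, 4, 5, 6, 3, 1
Ranks of variable 2: 2, 4, 5, 1, 3, 6
d = r₁ − r₂: 0, 0, 0, 5, 0, -5
d²: 0, 0, 0, 25, 0, 25; Σd² = 50
ρ = 1 − 6·50/(6·35) = 1 − 300/210 = -0.429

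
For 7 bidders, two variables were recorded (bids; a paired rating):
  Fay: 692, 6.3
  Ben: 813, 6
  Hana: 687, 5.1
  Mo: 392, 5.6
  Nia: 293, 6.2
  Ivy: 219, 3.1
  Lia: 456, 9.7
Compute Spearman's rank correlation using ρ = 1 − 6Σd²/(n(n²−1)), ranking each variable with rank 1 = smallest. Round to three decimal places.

0.357

Ranks of variable 1: 6, 7, 5, 3, 2, 1, 4
Ranks of variable 2: 6, 4, 2, 3, 5, 1, 7
d = r₁ − r₂: 0, 3, 3, 0, -3, 0, -3
d²: 0, 9, 9, 0, 9, 0, 9; Σd² = 36
ρ = 1 − 6·36/(7·48) = 1 − 216/336 = 0.357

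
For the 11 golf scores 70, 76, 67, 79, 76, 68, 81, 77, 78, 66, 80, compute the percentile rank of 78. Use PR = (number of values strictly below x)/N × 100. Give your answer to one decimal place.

N = 11.
Strictly below 78: 7. Equal to 78: 1.
PR = 7/11 × 100 = 63.6

63.6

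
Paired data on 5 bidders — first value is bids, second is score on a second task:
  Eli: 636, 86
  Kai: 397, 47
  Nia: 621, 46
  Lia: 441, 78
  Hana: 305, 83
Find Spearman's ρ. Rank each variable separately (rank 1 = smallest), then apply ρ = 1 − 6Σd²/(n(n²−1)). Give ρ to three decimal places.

Ranks of variable 1: 5, 2, 4, 3, 1
Ranks of variable 2: 5, 2, 1, 3, 4
d = r₁ − r₂: 0, 0, 3, 0, -3
d²: 0, 0, 9, 0, 9; Σd² = 18
ρ = 1 − 6·18/(5·24) = 1 − 108/120 = 0.100

0.100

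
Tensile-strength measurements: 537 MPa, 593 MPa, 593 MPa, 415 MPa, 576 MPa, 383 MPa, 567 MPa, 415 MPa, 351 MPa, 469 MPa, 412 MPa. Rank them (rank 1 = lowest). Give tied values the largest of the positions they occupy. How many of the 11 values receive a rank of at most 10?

9

Sorted (ascending): 351, 383, 412, 415, 415, 469, 537, 567, 576, 593, 593
The 2 values of 415 occupy positions 4–5 → each gets rank 5.
The 2 values of 593 occupy positions 10–11 → each gets rank 11.
Ranks ≤ 10: {1, 2, 3, 5, 5, 6, 7, 8, 9} → 9 values.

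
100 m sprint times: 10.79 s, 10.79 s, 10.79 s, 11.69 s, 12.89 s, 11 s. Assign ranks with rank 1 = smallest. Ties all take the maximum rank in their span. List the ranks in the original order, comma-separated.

Sorted (ascending): 10.79, 10.79, 10.79, 11, 11.69, 12.89
The 3 values of 10.79 occupy positions 1–3 → each gets rank 3.

3, 3, 3, 5, 6, 4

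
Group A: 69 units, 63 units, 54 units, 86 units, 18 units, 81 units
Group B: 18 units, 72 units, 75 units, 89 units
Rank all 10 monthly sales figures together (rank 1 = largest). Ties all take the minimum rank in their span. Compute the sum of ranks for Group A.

Sorted (descending): 89, 86, 81, 75, 72, 69, 63, 54, 18, 18
The 2 values of 18 occupy positions 9–10 → each gets rank 9.
Group A values → pooled ranks: 69→6, 63→7, 54→8, 86→2, 18→9, 81→3
Rank sum = 6 + 7 + 8 + 2 + 9 + 3 = 35

35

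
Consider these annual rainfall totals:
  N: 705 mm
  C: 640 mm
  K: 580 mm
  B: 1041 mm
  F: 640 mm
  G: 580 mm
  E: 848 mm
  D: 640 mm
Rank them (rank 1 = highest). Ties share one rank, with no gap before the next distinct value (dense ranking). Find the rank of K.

5

Sorted (descending): 1041, 848, 705, 640, 640, 640, 580, 580
The 3 values of 640 share dense rank 4.
The 2 values of 580 share dense rank 5.
Remaining distinct values take the next consecutive integers.
K has value 580 mm → rank 5.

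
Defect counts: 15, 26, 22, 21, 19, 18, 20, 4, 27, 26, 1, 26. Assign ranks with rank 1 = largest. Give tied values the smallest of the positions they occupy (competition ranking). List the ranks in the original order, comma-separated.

Sorted (descending): 27, 26, 26, 26, 22, 21, 20, 19, 18, 15, 4, 1
The 3 values of 26 occupy positions 2–4 → each gets rank 2.

10, 2, 5, 6, 8, 9, 7, 11, 1, 2, 12, 2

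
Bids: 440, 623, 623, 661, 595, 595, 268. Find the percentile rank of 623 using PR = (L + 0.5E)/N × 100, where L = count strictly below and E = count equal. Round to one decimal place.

71.4

N = 7.
Strictly below 623: 4. Equal to 623: 2.
PR = (4 + 0.5·2)/7 × 100 = 71.4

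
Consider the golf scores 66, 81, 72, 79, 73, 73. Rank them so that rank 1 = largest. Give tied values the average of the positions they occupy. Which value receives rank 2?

Sorted (descending): 81, 79, 73, 73, 72, 66
The 2 values of 73 occupy positions 3–4 → average rank (3+4)/2 = 3.5.
Rank 2 → value 79.

79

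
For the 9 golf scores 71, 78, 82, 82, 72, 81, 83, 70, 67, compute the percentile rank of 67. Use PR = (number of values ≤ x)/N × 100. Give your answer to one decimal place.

11.1

N = 9.
Strictly below 67: 0. Equal to 67: 1.
PR = 1/9 × 100 = 11.1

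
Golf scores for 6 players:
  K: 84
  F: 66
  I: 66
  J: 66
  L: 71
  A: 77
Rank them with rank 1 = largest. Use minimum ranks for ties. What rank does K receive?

1

Sorted (descending): 84, 77, 71, 66, 66, 66
The 3 values of 66 occupy positions 4–6 → each gets rank 4.
K has value 84 → rank 1.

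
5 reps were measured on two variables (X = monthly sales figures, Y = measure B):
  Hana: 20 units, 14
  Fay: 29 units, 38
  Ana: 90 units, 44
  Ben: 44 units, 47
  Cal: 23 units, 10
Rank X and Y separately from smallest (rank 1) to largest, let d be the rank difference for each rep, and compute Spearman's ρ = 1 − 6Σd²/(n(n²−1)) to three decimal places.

0.800

Ranks of variable 1: 1, 3, 5, 4, 2
Ranks of variable 2: 2, 3, 4, 5, 1
d = r₁ − r₂: -1, 0, 1, -1, 1
d²: 1, 0, 1, 1, 1; Σd² = 4
ρ = 1 − 6·4/(5·24) = 1 − 24/120 = 0.800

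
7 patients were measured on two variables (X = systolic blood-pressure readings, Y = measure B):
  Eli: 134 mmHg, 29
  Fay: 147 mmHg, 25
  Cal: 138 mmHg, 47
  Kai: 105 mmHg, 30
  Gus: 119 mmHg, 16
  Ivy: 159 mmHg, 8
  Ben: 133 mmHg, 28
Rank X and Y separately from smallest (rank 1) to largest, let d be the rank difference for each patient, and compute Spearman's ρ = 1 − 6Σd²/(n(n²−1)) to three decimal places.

-0.357

Ranks of variable 1: 4, 6, 5, 1, 2, 7, 3
Ranks of variable 2: 5, 3, 7, 6, 2, 1, 4
d = r₁ − r₂: -1, 3, -2, -5, 0, 6, -1
d²: 1, 9, 4, 25, 0, 36, 1; Σd² = 76
ρ = 1 − 6·76/(7·48) = 1 − 456/336 = -0.357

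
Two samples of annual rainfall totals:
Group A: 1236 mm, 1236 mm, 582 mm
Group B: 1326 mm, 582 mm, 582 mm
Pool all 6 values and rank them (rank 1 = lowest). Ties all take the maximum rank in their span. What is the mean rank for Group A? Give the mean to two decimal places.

4.33

Sorted (ascending): 582, 582, 582, 1236, 1236, 1326
The 3 values of 582 occupy positions 1–3 → each gets rank 3.
The 2 values of 1236 occupy positions 4–5 → each gets rank 5.
Group A values → pooled ranks: 1236→5, 1236→5, 582→3
Mean rank = (5 + 5 + 3) / 3 = 4.33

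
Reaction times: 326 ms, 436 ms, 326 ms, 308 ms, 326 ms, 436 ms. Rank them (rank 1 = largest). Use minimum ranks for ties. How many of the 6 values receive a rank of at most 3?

Sorted (descending): 436, 436, 326, 326, 326, 308
The 2 values of 436 occupy positions 1–2 → each gets rank 1.
The 3 values of 326 occupy positions 3–5 → each gets rank 3.
Ranks ≤ 3: {1, 1, 3, 3, 3} → 5 values.

5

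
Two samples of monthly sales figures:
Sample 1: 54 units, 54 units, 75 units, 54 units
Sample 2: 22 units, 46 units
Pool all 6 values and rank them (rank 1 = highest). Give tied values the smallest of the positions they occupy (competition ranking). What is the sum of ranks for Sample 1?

Sorted (descending): 75, 54, 54, 54, 46, 22
The 3 values of 54 occupy positions 2–4 → each gets rank 2.
Sample 1 values → pooled ranks: 54→2, 54→2, 75→1, 54→2
Rank sum = 2 + 2 + 1 + 2 = 7

7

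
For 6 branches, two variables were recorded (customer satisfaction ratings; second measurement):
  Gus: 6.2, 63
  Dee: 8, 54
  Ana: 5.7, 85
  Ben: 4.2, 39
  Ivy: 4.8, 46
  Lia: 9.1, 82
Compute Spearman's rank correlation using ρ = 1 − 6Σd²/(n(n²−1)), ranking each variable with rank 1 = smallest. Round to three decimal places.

0.600

Ranks of variable 1: 4, 5, 3, 1, 2, 6
Ranks of variable 2: 4, 3, 6, 1, 2, 5
d = r₁ − r₂: 0, 2, -3, 0, 0, 1
d²: 0, 4, 9, 0, 0, 1; Σd² = 14
ρ = 1 − 6·14/(6·35) = 1 − 84/210 = 0.600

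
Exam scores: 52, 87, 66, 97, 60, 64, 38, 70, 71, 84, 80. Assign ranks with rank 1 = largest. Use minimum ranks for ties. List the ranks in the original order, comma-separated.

Sorted (descending): 97, 87, 84, 80, 71, 70, 66, 64, 60, 52, 38
No ties — each value takes its position as its rank.

10, 2, 7, 1, 9, 8, 11, 6, 5, 3, 4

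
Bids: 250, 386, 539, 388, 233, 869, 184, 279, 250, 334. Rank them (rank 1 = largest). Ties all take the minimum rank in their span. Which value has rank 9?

Sorted (descending): 869, 539, 388, 386, 334, 279, 250, 250, 233, 184
The 2 values of 250 occupy positions 7–8 → each gets rank 7.
Rank 9 → value 233.

233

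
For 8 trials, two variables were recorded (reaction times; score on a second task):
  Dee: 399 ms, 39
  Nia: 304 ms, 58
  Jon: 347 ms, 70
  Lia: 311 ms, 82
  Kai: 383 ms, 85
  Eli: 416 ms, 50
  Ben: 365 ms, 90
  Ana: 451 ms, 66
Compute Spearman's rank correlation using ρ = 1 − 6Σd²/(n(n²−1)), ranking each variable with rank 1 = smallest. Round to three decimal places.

-0.310

Ranks of variable 1: 6, 1, 3, 2, 5, 7, 4, 8
Ranks of variable 2: 1, 3, 5, 6, 7, 2, 8, 4
d = r₁ − r₂: 5, -2, -2, -4, -2, 5, -4, 4
d²: 25, 4, 4, 16, 4, 25, 16, 16; Σd² = 110
ρ = 1 − 6·110/(8·63) = 1 − 660/504 = -0.310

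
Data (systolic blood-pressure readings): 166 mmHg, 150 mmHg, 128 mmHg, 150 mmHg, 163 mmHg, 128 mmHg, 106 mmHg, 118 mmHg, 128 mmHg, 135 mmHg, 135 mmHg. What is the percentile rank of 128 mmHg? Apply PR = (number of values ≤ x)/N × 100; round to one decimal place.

N = 11.
Strictly below 128: 2. Equal to 128: 3.
PR = 5/11 × 100 = 45.5

45.5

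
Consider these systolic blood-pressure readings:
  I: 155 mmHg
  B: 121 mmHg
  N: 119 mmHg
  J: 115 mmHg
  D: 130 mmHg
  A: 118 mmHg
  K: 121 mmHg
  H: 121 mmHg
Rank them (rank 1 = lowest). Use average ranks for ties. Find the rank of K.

Sorted (ascending): 115, 118, 119, 121, 121, 121, 130, 155
The 3 values of 121 occupy positions 4–6 → average rank 5.
K has value 121 mmHg → rank 5.

5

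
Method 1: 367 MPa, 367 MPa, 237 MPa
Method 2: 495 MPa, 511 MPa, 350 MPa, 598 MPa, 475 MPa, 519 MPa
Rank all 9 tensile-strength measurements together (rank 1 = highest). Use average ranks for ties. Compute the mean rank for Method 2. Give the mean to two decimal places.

Sorted (descending): 598, 519, 511, 495, 475, 367, 367, 350, 237
The 2 values of 367 occupy positions 6–7 → average rank (6+7)/2 = 6.5.
Method 2 values → pooled ranks: 495→4, 511→3, 350→8, 598→1, 475→5, 519→2
Mean rank = (4 + 3 + 8 + 1 + 5 + 2) / 6 = 3.83

3.83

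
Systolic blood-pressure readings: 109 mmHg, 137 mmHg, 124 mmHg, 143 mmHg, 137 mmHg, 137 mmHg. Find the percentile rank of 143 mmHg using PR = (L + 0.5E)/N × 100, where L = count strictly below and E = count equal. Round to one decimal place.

91.7

N = 6.
Strictly below 143: 5. Equal to 143: 1.
PR = (5 + 0.5·1)/6 × 100 = 91.7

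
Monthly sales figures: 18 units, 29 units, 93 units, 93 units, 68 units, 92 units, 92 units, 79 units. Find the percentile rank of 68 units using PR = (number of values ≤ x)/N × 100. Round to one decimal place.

N = 8.
Strictly below 68: 2. Equal to 68: 1.
PR = 3/8 × 100 = 37.5

37.5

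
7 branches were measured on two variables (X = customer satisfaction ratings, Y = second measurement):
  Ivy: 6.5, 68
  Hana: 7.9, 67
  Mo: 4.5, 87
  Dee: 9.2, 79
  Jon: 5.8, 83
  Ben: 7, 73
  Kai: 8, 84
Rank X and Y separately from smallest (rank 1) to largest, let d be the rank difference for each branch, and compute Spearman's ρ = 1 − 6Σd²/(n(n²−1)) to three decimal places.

Ranks of variable 1: 3, 5, 1, 7, 2, 4, 6
Ranks of variable 2: 2, 1, 7, 4, 5, 3, 6
d = r₁ − r₂: 1, 4, -6, 3, -3, 1, 0
d²: 1, 16, 36, 9, 9, 1, 0; Σd² = 72
ρ = 1 − 6·72/(7·48) = 1 − 432/336 = -0.286

-0.286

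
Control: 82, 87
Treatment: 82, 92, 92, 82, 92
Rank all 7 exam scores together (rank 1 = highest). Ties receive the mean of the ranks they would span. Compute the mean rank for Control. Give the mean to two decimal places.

Sorted (descending): 92, 92, 92, 87, 82, 82, 82
The 3 values of 92 occupy positions 1–3 → average rank 2.
The 3 values of 82 occupy positions 5–7 → average rank 6.
Control values → pooled ranks: 82→6, 87→4
Mean rank = (6 + 4) / 2 = 5.00

5.00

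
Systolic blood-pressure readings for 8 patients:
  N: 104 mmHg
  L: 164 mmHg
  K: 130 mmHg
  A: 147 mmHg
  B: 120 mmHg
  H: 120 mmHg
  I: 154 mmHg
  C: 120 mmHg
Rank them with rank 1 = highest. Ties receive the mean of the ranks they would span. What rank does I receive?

Sorted (descending): 164, 154, 147, 130, 120, 120, 120, 104
The 3 values of 120 occupy positions 5–7 → average rank 6.
I has value 154 mmHg → rank 2.

2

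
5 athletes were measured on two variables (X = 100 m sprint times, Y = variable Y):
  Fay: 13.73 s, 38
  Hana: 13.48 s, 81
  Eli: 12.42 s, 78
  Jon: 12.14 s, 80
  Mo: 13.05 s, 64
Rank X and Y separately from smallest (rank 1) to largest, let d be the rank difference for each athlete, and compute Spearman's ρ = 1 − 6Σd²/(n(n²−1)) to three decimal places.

-0.400

Ranks of variable 1: 5, 4, 2, 1, 3
Ranks of variable 2: 1, 5, 3, 4, 2
d = r₁ − r₂: 4, -1, -1, -3, 1
d²: 16, 1, 1, 9, 1; Σd² = 28
ρ = 1 − 6·28/(5·24) = 1 − 168/120 = -0.400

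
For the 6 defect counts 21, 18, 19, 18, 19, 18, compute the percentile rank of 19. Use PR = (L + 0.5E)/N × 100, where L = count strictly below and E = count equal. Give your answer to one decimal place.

N = 6.
Strictly below 19: 3. Equal to 19: 2.
PR = (3 + 0.5·2)/6 × 100 = 66.7

66.7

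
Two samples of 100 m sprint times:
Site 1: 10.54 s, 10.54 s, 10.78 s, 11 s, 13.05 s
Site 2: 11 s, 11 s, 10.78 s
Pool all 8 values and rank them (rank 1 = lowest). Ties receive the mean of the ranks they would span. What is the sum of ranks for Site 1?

20.5

Sorted (ascending): 10.54, 10.54, 10.78, 10.78, 11, 11, 11, 13.05
The 2 values of 10.54 occupy positions 1–2 → average rank (1+2)/2 = 1.5.
The 2 values of 10.78 occupy positions 3–4 → average rank (3+4)/2 = 3.5.
The 3 values of 11 occupy positions 5–7 → average rank 6.
Site 1 values → pooled ranks: 10.54→1.5, 10.54→1.5, 10.78→3.5, 11→6, 13.05→8
Rank sum = 1.5 + 1.5 + 3.5 + 6 + 8 = 20.5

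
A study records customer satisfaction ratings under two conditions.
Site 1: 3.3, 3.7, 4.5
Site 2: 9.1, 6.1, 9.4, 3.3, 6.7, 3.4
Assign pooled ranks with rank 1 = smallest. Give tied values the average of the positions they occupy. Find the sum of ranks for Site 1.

10.5

Sorted (ascending): 3.3, 3.3, 3.4, 3.7, 4.5, 6.1, 6.7, 9.1, 9.4
The 2 values of 3.3 occupy positions 1–2 → average rank (1+2)/2 = 1.5.
Site 1 values → pooled ranks: 3.3→1.5, 3.7→4, 4.5→5
Rank sum = 1.5 + 4 + 5 = 10.5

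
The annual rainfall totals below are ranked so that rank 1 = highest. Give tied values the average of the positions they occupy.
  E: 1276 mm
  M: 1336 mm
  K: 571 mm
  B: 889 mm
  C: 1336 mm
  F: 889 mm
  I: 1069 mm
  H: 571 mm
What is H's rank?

7.5

Sorted (descending): 1336, 1336, 1276, 1069, 889, 889, 571, 571
The 2 values of 1336 occupy positions 1–2 → average rank (1+2)/2 = 1.5.
The 2 values of 889 occupy positions 5–6 → average rank (5+6)/2 = 5.5.
The 2 values of 571 occupy positions 7–8 → average rank (7+8)/2 = 7.5.
H has value 571 mm → rank 7.5.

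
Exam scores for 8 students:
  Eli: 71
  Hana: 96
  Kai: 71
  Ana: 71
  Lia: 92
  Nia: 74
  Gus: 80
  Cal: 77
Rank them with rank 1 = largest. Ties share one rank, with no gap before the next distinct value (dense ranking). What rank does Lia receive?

Sorted (descending): 96, 92, 80, 77, 74, 71, 71, 71
The 3 values of 71 share dense rank 6.
Remaining distinct values take the next consecutive integers.
Lia has value 92 → rank 2.

2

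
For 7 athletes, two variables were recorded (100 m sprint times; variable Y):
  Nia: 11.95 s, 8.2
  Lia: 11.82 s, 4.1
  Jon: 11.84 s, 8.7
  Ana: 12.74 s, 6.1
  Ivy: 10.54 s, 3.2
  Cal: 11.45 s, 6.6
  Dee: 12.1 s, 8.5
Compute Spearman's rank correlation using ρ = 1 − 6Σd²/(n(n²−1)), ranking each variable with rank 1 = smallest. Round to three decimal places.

Ranks of variable 1: 5, 3, 4, 7, 1, 2, 6
Ranks of variable 2: 5, 2, 7, 3, 1, 4, 6
d = r₁ − r₂: 0, 1, -3, 4, 0, -2, 0
d²: 0, 1, 9, 16, 0, 4, 0; Σd² = 30
ρ = 1 − 6·30/(7·48) = 1 − 180/336 = 0.464

0.464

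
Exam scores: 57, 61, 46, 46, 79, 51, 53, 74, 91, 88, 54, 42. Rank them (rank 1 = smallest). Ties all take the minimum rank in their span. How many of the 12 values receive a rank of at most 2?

3

Sorted (ascending): 42, 46, 46, 51, 53, 54, 57, 61, 74, 79, 88, 91
The 2 values of 46 occupy positions 2–3 → each gets rank 2.
Ranks ≤ 2: {1, 2, 2} → 3 values.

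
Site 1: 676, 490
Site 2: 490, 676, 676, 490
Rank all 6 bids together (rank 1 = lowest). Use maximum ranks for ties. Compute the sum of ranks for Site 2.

18

Sorted (ascending): 490, 490, 490, 676, 676, 676
The 3 values of 490 occupy positions 1–3 → each gets rank 3.
The 3 values of 676 occupy positions 4–6 → each gets rank 6.
Site 2 values → pooled ranks: 490→3, 676→6, 676→6, 490→3
Rank sum = 3 + 6 + 6 + 3 = 18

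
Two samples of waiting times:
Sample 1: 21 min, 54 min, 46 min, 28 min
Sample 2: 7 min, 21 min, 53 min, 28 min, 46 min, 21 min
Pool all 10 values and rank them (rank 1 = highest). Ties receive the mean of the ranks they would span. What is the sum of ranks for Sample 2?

37

Sorted (descending): 54, 53, 46, 46, 28, 28, 21, 21, 21, 7
The 2 values of 46 occupy positions 3–4 → average rank (3+4)/2 = 3.5.
The 2 values of 28 occupy positions 5–6 → average rank (5+6)/2 = 5.5.
The 3 values of 21 occupy positions 7–9 → average rank 8.
Sample 2 values → pooled ranks: 7→10, 21→8, 53→2, 28→5.5, 46→3.5, 21→8
Rank sum = 10 + 8 + 2 + 5.5 + 3.5 + 8 = 37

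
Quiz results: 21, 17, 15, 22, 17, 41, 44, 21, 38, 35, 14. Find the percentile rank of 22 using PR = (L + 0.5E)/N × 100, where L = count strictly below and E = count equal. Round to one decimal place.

59.1

N = 11.
Strictly below 22: 6. Equal to 22: 1.
PR = (6 + 0.5·1)/11 × 100 = 59.1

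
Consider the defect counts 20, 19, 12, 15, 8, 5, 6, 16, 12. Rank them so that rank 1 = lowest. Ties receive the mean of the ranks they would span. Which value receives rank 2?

6

Sorted (ascending): 5, 6, 8, 12, 12, 15, 16, 19, 20
The 2 values of 12 occupy positions 4–5 → average rank (4+5)/2 = 4.5.
Rank 2 → value 6.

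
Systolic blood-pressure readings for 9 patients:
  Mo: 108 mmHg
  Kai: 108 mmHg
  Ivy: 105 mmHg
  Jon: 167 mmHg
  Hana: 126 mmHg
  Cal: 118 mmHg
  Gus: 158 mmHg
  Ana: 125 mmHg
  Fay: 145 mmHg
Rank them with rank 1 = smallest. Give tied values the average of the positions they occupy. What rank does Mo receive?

2.5

Sorted (ascending): 105, 108, 108, 118, 125, 126, 145, 158, 167
The 2 values of 108 occupy positions 2–3 → average rank (2+3)/2 = 2.5.
Mo has value 108 mmHg → rank 2.5.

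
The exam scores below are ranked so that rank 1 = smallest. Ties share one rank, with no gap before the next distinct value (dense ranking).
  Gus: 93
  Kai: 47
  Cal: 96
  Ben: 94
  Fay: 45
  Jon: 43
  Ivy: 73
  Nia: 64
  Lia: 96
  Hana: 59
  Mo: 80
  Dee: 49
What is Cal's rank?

Sorted (ascending): 43, 45, 47, 49, 59, 64, 73, 80, 93, 94, 96, 96
The 2 values of 96 share dense rank 11.
Remaining distinct values take the next consecutive integers.
Cal has value 96 → rank 11.

11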